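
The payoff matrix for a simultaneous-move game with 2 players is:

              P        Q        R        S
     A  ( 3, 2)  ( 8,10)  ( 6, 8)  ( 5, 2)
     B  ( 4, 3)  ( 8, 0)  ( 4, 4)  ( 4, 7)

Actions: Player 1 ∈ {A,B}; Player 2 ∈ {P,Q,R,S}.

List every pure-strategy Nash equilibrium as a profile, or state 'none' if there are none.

PSNE = {(A,Q)}

(A,P): not NE [P1→B gives 4>3; P2→Q gives 10>2]
(A,Q): NE
(A,R): not NE [P2→Q gives 10>8]
(A,S): not NE [P2→Q gives 10>2]
(B,P): not NE [P2→S gives 7>3]
(B,Q): not NE [P2→S gives 7>0]
(B,R): not NE [P1→A gives 6>4; P2→S gives 7>4]
(B,S): not NE [P1→A gives 5>4]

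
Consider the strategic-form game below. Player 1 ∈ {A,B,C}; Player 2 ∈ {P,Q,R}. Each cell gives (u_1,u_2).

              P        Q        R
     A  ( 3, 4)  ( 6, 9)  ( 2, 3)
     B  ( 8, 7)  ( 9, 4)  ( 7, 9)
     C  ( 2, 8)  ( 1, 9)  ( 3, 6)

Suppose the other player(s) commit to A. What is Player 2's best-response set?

u_2(P vs A) = 4
u_2(Q vs A) = 9
u_2(R vs A) = 3
max payoff 9 at {Q}

BR_2 = {Q}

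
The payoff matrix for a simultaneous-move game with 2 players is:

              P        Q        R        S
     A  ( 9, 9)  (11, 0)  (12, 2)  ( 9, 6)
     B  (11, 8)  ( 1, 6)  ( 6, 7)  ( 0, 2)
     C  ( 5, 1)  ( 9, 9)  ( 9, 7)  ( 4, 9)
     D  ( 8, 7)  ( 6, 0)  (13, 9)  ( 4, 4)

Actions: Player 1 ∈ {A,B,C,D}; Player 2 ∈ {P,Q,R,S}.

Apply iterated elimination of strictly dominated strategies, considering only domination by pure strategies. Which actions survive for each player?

P1 drop C (A beats it: P:9>5 Q:11>9 R:12>9 S:9>4)
P2 drop Q (P beats it: A:9>0 B:8>6 D:7>0)
P2 drop S (P beats it: A:9>6 B:8>2 D:7>4)
P1→{A,B,D} P2→{P,R}

Remaining: P1:{A,B,D} P2:{P,R}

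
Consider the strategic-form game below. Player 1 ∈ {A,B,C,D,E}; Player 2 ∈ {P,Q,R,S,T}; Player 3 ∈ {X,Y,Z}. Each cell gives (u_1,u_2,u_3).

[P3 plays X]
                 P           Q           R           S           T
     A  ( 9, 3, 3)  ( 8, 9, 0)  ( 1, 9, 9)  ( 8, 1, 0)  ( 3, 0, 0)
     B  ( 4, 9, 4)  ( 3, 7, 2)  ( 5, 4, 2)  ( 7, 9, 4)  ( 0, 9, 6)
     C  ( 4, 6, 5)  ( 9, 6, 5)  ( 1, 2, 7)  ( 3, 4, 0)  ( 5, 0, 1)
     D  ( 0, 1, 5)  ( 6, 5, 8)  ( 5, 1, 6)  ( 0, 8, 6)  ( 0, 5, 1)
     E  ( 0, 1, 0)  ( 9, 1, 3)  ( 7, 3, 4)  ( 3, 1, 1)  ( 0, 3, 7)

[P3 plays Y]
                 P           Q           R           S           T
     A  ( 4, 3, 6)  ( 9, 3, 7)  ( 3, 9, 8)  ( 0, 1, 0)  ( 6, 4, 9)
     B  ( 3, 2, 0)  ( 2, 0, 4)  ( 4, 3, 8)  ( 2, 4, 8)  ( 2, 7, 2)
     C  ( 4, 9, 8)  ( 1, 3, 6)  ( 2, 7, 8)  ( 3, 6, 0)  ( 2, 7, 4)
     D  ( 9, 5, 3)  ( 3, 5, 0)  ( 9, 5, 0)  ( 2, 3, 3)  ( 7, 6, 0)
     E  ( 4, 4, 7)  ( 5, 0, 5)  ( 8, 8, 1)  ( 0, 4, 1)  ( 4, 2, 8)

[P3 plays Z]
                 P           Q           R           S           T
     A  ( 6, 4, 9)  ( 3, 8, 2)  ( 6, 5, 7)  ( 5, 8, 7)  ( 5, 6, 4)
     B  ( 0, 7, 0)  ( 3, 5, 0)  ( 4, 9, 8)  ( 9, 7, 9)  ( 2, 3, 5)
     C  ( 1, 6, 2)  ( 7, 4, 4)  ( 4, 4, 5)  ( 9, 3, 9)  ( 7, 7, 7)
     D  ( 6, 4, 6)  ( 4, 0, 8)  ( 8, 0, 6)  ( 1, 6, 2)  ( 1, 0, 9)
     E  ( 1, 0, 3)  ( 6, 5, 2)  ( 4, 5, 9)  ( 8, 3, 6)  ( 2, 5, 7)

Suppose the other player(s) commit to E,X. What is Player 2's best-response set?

u_2(P vs E,X) = 1
u_2(Q vs E,X) = 1
u_2(R vs E,X) = 3
u_2(S vs E,X) = 1
u_2(T vs E,X) = 3
max payoff 3 at {R,T}

argmax u_2 = {R,T}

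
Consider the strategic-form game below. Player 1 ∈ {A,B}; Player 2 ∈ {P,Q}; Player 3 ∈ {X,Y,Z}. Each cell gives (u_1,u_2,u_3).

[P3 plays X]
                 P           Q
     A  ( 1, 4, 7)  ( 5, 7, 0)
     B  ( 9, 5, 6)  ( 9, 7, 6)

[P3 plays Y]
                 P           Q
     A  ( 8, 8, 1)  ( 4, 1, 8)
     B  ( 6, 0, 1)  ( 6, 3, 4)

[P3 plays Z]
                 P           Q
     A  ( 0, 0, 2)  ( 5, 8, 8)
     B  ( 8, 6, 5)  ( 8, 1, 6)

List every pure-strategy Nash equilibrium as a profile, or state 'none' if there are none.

(A,P,X): not NE [P1→B gives 9>1; P2→Q gives 7>4]
(A,P,Y): not NE [P3→X gives 7>1]
(A,P,Z): not NE [P1→B gives 8>0; P2→Q gives 8>0; P3→X gives 7>2]
(A,Q,X): not NE [P1→B gives 9>5; P3→Z gives 8>0]
(A,Q,Y): not NE [P1→B gives 6>4; P2→P gives 8>1]
(A,Q,Z): not NE [P1→B gives 8>5]
(B,P,X): not NE [P2→Q gives 7>5]
(B,P,Y): not NE [P1→A gives 8>6; P2→Q gives 3>0; P3→X gives 6>1]
(B,P,Z): not NE [P3→X gives 6>5]
(B,Q,X): NE
(B,Q,Y): not NE [P3→Z gives 6>4]
(B,Q,Z): not NE [P2→P gives 6>1]

NE set: (B,Q,X)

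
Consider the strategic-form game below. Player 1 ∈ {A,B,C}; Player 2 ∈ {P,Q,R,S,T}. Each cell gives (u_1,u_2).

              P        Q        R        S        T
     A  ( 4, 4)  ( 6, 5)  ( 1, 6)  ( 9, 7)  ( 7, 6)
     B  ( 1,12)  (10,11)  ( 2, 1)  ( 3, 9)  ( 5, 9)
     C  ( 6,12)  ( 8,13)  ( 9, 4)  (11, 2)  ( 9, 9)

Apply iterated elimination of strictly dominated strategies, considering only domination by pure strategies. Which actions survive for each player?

IESDS → P1:{B,C} P2:{P,Q}

P1 drop A (C beats it: P:6>4 Q:8>6 R:9>1 S:11>9 T:9>7)
P2 drop R (P beats it: B:12>1 C:12>4)
P2 drop S (P beats it: B:12>9 C:12>2)
P2 drop T (P beats it: B:12>9 C:12>9)
P1→{B,C} P2→{P,Q}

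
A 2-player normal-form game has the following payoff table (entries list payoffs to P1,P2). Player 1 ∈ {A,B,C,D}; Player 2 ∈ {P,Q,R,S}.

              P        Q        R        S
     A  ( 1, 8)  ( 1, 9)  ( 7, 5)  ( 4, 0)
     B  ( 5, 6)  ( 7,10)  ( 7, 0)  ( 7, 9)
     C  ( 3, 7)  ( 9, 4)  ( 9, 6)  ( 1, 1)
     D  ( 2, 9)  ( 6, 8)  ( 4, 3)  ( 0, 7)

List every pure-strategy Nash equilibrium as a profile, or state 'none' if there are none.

No pure NE.

(A,P): not NE [P1→B gives 5>1; P2→Q gives 9>8]
(A,Q): not NE [P1→C gives 9>1]
(A,R): not NE [P1→C gives 9>7; P2→Q gives 9>5]
(A,S): not NE [P1→B gives 7>4; P2→Q gives 9>0]
(B,P): not NE [P2→Q gives 10>6]
(B,Q): not NE [P1→C gives 9>7]
(B,R): not NE [P1→C gives 9>7; P2→Q gives 10>0]
(B,S): not NE [P2→Q gives 10>9]
(C,P): not NE [P1→B gives 5>3]
(C,Q): not NE [P2→P gives 7>4]
(C,R): not NE [P2→P gives 7>6]
(C,S): not NE [P1→B gives 7>1; P2→P gives 7>1]
(D,P): not NE [P1→B gives 5>2]
(D,Q): not NE [P1→C gives 9>6; P2→P gives 9>8]
(D,R): not NE [P1→C gives 9>4; P2→P gives 9>3]
(D,S): not NE [P1→B gives 7>0; P2→P gives 9>7]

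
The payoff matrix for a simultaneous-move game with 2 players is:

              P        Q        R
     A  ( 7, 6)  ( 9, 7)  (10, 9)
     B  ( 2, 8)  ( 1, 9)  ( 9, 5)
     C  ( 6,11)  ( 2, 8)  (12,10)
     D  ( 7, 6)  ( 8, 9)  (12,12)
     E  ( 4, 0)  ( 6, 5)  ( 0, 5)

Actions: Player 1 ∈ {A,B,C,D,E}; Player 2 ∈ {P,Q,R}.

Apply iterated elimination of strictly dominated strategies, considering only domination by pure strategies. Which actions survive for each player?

Remaining: P1:{A,C,D} P2:{P,R}

P1 drop B (A beats it: P:7>2 Q:9>1 R:10>9)
P1 drop E (A beats it: P:7>4 Q:9>6 R:10>0)
P2 drop Q (R beats it: A:9>7 C:10>8 D:12>9)
P1→{A,C,D} P2→{P,R}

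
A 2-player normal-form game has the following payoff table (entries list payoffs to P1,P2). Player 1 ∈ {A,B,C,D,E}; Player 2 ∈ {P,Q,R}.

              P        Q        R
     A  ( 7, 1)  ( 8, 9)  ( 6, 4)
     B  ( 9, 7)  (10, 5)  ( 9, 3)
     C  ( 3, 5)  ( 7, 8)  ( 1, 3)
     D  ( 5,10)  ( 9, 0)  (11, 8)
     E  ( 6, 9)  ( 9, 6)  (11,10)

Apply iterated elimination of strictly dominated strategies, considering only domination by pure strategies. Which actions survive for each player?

Remaining: P1:{B,D,E} P2:{P,R}

P1 drop A (B beats it: P:9>7 Q:10>8 R:9>6)
P1 drop C (B beats it: P:9>3 Q:10>7 R:9>1)
P2 drop Q (P beats it: B:7>5 D:10>0 E:9>6)
P1→{B,D,E} P2→{P,R}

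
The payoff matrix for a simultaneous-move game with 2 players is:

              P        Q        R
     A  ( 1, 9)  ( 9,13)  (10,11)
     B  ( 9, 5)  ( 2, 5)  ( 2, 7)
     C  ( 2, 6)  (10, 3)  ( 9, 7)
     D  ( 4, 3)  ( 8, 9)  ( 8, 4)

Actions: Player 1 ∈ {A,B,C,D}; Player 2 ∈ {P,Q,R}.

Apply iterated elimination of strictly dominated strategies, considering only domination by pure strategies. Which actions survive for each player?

P2 drop P (R beats it: A:11>9 B:7>5 C:7>6 D:4>3)
P1 drop B (A beats it: Q:9>2 R:10>2)
P1 drop D (A beats it: Q:9>8 R:10>8)
P1→{A,C} P2→{Q,R}

IESDS → P1:{A,C} P2:{Q,R}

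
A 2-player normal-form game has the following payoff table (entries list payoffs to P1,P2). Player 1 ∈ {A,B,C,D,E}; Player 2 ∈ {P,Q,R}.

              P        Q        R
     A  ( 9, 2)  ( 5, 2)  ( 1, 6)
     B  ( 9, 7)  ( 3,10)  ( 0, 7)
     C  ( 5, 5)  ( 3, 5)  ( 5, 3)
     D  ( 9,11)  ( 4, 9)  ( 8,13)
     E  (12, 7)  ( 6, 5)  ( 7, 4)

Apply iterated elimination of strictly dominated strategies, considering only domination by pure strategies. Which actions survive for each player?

P1 drop A (E beats it: P:12>9 Q:6>5 R:7>1)
P1 drop B (E beats it: P:12>9 Q:6>3 R:7>0)
P1 drop C (D beats it: P:9>5 Q:4>3 R:8>5)
P2 drop Q (P beats it: D:11>9 E:7>5)
P1→{D,E} P2→{P,R}

Remaining: P1:{D,E} P2:{P,R}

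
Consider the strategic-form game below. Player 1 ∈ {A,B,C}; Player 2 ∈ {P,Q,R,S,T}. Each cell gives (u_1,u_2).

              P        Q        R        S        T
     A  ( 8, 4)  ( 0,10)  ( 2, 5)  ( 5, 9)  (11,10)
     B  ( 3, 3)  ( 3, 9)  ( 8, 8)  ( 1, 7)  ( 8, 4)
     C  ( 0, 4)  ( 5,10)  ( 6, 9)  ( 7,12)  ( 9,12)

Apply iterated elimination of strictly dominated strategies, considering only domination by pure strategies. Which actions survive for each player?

Remaining: P1:{A,C} P2:{Q,S,T}

P2 drop P (Q beats it: A:10>4 B:9>3 C:10>4)
P2 drop R (Q beats it: A:10>5 B:9>8 C:10>9)
P1 drop B (C beats it: Q:5>3 S:7>1 T:9>8)
P1→{A,C} P2→{Q,S,T}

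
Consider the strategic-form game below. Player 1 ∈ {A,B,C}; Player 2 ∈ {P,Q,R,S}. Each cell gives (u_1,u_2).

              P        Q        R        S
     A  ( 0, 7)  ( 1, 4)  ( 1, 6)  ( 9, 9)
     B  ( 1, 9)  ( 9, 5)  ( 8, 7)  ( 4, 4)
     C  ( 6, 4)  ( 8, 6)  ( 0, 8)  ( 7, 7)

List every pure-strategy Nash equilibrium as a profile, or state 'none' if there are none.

NE set: (A,S)

(A,P): not NE [P1→C gives 6>0; P2→S gives 9>7]
(A,Q): not NE [P1→B gives 9>1; P2→S gives 9>4]
(A,R): not NE [P1→B gives 8>1; P2→S gives 9>6]
(A,S): NE
(B,P): not NE [P1→C gives 6>1]
(B,Q): not NE [P2→P gives 9>5]
(B,R): not NE [P2→P gives 9>7]
(B,S): not NE [P1→A gives 9>4; P2→P gives 9>4]
(C,P): not NE [P2→R gives 8>4]
(C,Q): not NE [P1→B gives 9>8; P2→R gives 8>6]
(C,R): not NE [P1→B gives 8>0]
(C,S): not NE [P1→A gives 9>7; P2→R gives 8>7]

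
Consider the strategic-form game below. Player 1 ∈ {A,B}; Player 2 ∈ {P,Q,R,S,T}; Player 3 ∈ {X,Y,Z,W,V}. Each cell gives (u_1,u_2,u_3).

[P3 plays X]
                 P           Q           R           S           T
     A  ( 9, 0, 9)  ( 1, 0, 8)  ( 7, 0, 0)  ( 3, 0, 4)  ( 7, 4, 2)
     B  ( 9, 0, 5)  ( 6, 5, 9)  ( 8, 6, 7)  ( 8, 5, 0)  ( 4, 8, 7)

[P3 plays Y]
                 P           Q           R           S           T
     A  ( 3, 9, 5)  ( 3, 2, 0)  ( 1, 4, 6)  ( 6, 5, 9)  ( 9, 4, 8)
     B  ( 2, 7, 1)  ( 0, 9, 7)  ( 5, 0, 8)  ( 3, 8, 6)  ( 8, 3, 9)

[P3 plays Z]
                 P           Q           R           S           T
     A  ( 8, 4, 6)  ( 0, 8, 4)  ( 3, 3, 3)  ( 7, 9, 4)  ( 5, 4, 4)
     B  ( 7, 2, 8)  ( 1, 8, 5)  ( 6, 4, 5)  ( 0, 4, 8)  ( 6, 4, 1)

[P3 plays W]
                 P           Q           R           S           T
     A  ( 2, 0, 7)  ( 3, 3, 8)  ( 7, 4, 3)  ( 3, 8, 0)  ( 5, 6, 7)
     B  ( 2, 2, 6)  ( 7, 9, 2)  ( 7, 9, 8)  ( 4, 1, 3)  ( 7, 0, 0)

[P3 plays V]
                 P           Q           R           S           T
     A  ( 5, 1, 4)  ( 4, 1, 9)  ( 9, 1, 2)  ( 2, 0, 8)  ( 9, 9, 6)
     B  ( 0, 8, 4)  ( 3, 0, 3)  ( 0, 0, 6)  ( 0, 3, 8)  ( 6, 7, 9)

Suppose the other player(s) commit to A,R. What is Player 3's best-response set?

BR_3 = {Y}

u_3(X vs A,R) = 0
u_3(Y vs A,R) = 6
u_3(Z vs A,R) = 3
u_3(W vs A,R) = 3
u_3(V vs A,R) = 2
max payoff 6 at {Y}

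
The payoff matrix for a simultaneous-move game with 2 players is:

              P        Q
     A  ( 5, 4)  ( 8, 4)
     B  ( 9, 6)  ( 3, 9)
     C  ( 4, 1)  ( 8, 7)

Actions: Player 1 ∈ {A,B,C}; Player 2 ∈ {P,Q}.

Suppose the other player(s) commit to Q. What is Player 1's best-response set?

u_1(A vs Q) = 8
u_1(B vs Q) = 3
u_1(C vs Q) = 8
max payoff 8 at {A,C}

argmax u_1 = {A,C}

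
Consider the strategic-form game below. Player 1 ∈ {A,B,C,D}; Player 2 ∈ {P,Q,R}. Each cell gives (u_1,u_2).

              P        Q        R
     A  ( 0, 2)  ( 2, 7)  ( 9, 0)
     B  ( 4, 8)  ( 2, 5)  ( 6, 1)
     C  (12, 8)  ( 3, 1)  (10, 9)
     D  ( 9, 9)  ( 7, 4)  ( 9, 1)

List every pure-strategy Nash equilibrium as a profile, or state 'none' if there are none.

PSNE = {(C,R)}

(A,P): not NE [P1→C gives 12>0; P2→Q gives 7>2]
(A,Q): not NE [P1→D gives 7>2]
(A,R): not NE [P1→C gives 10>9; P2→Q gives 7>0]
(B,P): not NE [P1→C gives 12>4]
(B,Q): not NE [P1→D gives 7>2; P2→P gives 8>5]
(B,R): not NE [P1→C gives 10>6; P2→P gives 8>1]
(C,P): not NE [P2→R gives 9>8]
(C,Q): not NE [P1→D gives 7>3; P2→R gives 9>1]
(C,R): NE
(D,P): not NE [P1→C gives 12>9]
(D,Q): not NE [P2→P gives 9>4]
(D,R): not NE [P1→C gives 10>9; P2→P gives 9>1]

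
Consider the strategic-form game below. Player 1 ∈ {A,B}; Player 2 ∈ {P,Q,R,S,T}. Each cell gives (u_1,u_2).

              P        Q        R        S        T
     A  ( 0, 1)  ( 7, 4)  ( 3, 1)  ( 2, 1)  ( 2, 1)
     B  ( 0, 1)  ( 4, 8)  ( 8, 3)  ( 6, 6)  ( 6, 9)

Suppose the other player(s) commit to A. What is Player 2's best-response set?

u_2(P vs A) = 1
u_2(Q vs A) = 4
u_2(R vs A) = 1
u_2(S vs A) = 1
u_2(T vs A) = 1
max payoff 4 at {Q}

BR_2 = {Q}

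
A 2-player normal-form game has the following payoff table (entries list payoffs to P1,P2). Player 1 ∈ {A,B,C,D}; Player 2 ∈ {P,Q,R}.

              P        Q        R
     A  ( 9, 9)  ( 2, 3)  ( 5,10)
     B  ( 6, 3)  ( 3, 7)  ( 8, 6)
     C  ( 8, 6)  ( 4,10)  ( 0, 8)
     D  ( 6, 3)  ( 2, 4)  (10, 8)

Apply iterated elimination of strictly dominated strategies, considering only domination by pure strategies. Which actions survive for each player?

P2 drop P (R beats it: A:10>9 B:6>3 C:8>6 D:8>3)
P1 drop A (B beats it: Q:3>2 R:8>5)
P1→{B,C,D} P2→{Q,R}

Survivors P1:{B,C,D} P2:{Q,R}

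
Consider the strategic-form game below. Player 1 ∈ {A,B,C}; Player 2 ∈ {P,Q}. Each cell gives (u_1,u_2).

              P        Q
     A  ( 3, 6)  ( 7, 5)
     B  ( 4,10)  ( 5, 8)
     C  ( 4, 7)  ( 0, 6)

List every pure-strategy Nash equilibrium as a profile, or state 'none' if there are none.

NE set: (B,P), (C,P)

(A,P): not NE [P1→C gives 4>3]
(A,Q): not NE [P2→P gives 6>5]
(B,P): NE
(B,Q): not NE [P1→A gives 7>5; P2→P gives 10>8]
(C,P): NE
(C,Q): not NE [P1→A gives 7>0; P2→P gives 7>6]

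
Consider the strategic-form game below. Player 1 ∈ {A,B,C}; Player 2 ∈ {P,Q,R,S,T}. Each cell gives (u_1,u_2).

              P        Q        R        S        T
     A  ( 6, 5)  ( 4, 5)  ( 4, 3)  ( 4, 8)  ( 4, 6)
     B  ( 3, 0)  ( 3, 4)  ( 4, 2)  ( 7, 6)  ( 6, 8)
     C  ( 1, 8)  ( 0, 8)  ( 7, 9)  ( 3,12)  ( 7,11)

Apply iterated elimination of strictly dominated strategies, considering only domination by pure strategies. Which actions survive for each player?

P2 drop P (S beats it: A:8>5 B:6>0 C:12>8)
P2 drop Q (S beats it: A:8>5 B:6>4 C:12>8)
P2 drop R (S beats it: A:8>3 B:6>2 C:12>9)
P1 drop A (B beats it: S:7>4 T:6>4)
P1→{B,C} P2→{S,T}

Survivors P1:{B,C} P2:{S,T}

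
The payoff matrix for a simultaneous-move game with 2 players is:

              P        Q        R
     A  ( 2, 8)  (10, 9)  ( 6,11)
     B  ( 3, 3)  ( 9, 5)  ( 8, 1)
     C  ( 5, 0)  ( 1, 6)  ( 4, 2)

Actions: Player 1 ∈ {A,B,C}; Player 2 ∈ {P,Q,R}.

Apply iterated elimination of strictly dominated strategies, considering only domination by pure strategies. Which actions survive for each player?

P2 drop P (Q beats it: A:9>8 B:5>3 C:6>0)
P1 drop C (A beats it: Q:10>1 R:6>4)
P1→{A,B} P2→{Q,R}

IESDS → P1:{A,B} P2:{Q,R}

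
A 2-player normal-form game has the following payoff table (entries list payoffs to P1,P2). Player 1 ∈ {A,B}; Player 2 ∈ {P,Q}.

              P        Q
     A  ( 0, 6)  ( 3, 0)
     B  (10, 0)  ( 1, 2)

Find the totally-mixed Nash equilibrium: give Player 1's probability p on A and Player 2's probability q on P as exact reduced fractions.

P1 indiff ⇒ q·0+(1-q)·3 = q·10+(1-q)·1 ⇒ q(-10) = (1-q)(-2) ⇒ q = 1/6
P2 indiff ⇒ p·6+(1-p)·0 = p·0+(1-p)·2 ⇒ p(6) = (1-p)(2) ⇒ p = 1/4

p=1/4, q=1/6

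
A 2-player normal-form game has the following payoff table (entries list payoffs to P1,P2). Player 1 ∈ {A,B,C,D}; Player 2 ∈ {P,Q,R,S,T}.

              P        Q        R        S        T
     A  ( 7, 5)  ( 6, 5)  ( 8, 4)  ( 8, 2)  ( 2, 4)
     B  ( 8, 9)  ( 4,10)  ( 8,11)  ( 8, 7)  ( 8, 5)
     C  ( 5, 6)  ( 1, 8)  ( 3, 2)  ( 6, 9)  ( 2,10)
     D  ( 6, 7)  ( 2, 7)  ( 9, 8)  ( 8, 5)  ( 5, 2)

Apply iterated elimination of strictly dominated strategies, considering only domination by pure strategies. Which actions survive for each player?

Survivors P1:{A,B,D} P2:{P,Q,R}

P1 drop C (B beats it: P:8>5 Q:4>1 R:8>3 S:8>6 T:8>2)
P2 drop S (P beats it: A:5>2 B:9>7 D:7>5)
P2 drop T (P beats it: A:5>4 B:9>5 D:7>2)
P1→{A,B,D} P2→{P,Q,R}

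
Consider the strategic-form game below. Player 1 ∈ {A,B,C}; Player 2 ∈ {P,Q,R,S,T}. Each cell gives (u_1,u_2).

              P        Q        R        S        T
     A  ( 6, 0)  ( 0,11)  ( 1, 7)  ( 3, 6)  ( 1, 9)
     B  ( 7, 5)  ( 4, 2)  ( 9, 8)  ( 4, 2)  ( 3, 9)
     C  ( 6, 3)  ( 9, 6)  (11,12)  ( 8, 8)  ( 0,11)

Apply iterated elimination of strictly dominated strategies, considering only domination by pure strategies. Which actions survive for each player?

IESDS → P1:{B,C} P2:{R,T}

P1 drop A (B beats it: P:7>6 Q:4>0 R:9>1 S:4>3 T:3>1)
P2 drop P (R beats it: B:8>5 C:12>3)
P2 drop Q (R beats it: B:8>2 C:12>6)
P2 drop S (R beats it: B:8>2 C:12>8)
P1→{B,C} P2→{R,T}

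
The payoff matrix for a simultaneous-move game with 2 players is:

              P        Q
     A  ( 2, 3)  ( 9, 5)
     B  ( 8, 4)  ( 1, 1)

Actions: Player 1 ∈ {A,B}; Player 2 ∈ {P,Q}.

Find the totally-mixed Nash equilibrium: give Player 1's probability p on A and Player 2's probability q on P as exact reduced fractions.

P1 indiff ⇒ q·2+(1-q)·9 = q·8+(1-q)·1 ⇒ q(-6) = (1-q)(-8) ⇒ q = 4/7
P2 indiff ⇒ p·3+(1-p)·4 = p·5+(1-p)·1 ⇒ p(-2) = (1-p)(-3) ⇒ p = 3/5

P1 mixes 3/5 on A; P2 mixes 4/7 on P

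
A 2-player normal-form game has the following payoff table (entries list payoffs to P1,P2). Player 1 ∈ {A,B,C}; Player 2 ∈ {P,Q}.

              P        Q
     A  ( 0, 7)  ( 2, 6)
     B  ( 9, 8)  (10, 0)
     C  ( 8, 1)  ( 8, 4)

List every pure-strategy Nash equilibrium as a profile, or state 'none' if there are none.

(A,P): not NE [P1→B gives 9>0]
(A,Q): not NE [P1→B gives 10>2; P2→P gives 7>6]
(B,P): NE
(B,Q): not NE [P2→P gives 8>0]
(C,P): not NE [P1→B gives 9>8; P2→Q gives 4>1]
(C,Q): not NE [P1→B gives 10>8]

Nash profiles: (B,P)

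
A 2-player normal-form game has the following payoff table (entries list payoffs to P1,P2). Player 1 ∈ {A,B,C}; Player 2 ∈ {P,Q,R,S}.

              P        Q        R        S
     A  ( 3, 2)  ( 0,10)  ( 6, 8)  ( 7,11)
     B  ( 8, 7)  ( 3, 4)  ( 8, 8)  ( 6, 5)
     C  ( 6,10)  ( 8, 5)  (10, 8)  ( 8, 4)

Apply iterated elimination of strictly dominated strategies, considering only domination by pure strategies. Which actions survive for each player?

P1 drop A (C beats it: P:6>3 Q:8>0 R:10>6 S:8>7)
P2 drop Q (P beats it: B:7>4 C:10>5)
P2 drop S (P beats it: B:7>5 C:10>4)
P1→{B,C} P2→{P,R}

Remaining: P1:{B,C} P2:{P,R}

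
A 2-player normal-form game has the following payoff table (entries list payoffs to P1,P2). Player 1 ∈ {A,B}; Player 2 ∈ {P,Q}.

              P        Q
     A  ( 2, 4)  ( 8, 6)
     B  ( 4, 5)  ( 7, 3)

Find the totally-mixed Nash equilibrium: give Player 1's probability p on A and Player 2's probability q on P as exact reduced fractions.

p=1/2, q=1/3

P1 indiff ⇒ q·2+(1-q)·8 = q·4+(1-q)·7 ⇒ q(-2) = (1-q)(-1) ⇒ q = 1/3
P2 indiff ⇒ p·4+(1-p)·5 = p·6+(1-p)·3 ⇒ p(-2) = (1-p)(-2) ⇒ p = 1/2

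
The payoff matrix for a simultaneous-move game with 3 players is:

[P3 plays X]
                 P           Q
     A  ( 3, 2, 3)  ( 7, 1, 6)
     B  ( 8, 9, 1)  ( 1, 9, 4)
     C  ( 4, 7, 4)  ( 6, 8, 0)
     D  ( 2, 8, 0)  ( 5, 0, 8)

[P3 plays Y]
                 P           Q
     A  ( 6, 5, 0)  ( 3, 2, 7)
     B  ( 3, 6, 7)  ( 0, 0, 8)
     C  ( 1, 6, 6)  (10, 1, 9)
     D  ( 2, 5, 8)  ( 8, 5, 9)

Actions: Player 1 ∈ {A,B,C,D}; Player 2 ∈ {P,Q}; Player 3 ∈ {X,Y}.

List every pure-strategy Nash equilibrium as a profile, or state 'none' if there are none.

(A,P,X): not NE [P1→B gives 8>3]
(A,P,Y): not NE [P3→X gives 3>0]
(A,Q,X): not NE [P2→P gives 2>1; P3→Y gives 7>6]
(A,Q,Y): not NE [P1→C gives 10>3; P2→P gives 5>2]
(B,P,X): not NE [P3→Y gives 7>1]
(B,P,Y): not NE [P1→A gives 6>3]
(B,Q,X): not NE [P1→A gives 7>1; P3→Y gives 8>4]
(B,Q,Y): not NE [P1→C gives 10>0; P2→P gives 6>0]
(C,P,X): not NE [P1→B gives 8>4; P2→Q gives 8>7; P3→Y gives 6>4]
(C,P,Y): not NE [P1→A gives 6>1]
(C,Q,X): not NE [P1→A gives 7>6; P3→Y gives 9>0]
(C,Q,Y): not NE [P2→P gives 6>1]
(D,P,X): not NE [P1→B gives 8>2; P3→Y gives 8>0]
(D,P,Y): not NE [P1→A gives 6>2]
(D,Q,X): not NE [P1→A gives 7>5; P2→P gives 8>0; P3→Y gives 9>8]
(D,Q,Y): not NE [P1→C gives 10>8]

No pure NE.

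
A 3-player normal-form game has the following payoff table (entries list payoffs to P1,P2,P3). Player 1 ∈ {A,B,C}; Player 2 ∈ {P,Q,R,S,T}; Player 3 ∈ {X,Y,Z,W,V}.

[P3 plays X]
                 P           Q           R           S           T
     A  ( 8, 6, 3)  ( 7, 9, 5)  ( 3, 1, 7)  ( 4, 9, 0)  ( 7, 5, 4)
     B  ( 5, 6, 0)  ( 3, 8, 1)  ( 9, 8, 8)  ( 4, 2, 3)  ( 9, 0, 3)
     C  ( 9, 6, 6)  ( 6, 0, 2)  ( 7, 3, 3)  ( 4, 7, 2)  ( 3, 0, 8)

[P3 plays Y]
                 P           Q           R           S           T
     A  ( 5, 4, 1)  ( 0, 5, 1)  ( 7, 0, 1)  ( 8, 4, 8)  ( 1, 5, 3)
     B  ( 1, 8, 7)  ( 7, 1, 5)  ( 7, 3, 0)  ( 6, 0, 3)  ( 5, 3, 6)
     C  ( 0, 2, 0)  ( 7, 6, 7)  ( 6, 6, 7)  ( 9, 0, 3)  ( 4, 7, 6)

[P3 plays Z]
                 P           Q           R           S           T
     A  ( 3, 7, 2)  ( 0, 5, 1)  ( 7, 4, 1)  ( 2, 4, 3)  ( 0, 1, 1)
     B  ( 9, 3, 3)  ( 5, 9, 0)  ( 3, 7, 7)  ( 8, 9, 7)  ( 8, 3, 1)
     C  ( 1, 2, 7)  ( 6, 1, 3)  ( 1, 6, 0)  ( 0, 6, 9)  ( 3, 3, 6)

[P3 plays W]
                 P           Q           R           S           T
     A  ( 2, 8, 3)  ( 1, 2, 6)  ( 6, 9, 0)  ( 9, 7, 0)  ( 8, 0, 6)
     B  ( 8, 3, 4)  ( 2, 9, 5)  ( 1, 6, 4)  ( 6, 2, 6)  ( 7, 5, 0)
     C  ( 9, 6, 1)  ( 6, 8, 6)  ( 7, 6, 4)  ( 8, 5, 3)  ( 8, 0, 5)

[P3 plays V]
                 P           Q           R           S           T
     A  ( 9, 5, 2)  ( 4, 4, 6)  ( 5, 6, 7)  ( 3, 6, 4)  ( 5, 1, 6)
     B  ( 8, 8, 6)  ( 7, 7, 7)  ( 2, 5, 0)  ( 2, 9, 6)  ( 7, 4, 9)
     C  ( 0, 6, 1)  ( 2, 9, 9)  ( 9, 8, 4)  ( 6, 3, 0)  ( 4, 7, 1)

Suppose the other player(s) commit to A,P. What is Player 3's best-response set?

u_3(X vs A,P) = 3
u_3(Y vs A,P) = 1
u_3(Z vs A,P) = 2
u_3(W vs A,P) = 3
u_3(V vs A,P) = 2
max payoff 3 at {X,W}

argmax u_3 = {X,W}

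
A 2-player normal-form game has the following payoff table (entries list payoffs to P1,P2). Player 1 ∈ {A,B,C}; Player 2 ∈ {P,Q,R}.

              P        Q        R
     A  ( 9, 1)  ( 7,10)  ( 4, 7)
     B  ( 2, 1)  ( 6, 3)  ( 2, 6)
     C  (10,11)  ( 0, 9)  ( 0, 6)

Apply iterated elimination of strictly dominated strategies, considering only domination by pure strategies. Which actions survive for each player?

IESDS → P1:{A,C} P2:{P,Q}

P1 drop B (A beats it: P:9>2 Q:7>6 R:4>2)
P2 drop R (Q beats it: A:10>7 C:9>6)
P1→{A,C} P2→{P,Q}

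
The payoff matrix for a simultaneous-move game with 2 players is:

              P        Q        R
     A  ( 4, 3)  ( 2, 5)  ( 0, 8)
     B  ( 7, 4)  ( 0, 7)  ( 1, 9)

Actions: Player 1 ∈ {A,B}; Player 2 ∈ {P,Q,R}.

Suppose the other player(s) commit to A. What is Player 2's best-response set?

u_2(P vs A) = 3
u_2(Q vs A) = 5
u_2(R vs A) = 8
max payoff 8 at {R}

P2 best: {R}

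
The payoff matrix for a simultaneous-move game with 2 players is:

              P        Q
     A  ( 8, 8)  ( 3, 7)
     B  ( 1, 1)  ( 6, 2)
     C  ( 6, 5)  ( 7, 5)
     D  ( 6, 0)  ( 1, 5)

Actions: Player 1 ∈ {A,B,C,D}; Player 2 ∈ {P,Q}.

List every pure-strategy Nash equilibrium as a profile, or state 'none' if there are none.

(A,P): NE
(A,Q): not NE [P1→C gives 7>3; P2→P gives 8>7]
(B,P): not NE [P1→A gives 8>1; P2→Q gives 2>1]
(B,Q): not NE [P1→C gives 7>6]
(C,P): not NE [P1→A gives 8>6]
(C,Q): NE
(D,P): not NE [P1→A gives 8>6; P2→Q gives 5>0]
(D,Q): not NE [P1→C gives 7>1]

NE set: (A,P), (C,Q)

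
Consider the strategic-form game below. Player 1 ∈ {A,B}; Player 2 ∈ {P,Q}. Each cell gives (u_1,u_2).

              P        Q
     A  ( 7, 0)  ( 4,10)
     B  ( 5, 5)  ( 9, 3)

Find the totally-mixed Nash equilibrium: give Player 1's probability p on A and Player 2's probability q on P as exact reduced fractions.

P1 indiff ⇒ q·7+(1-q)·4 = q·5+(1-q)·9 ⇒ q(2) = (1-q)(5) ⇒ q = 5/7
P2 indiff ⇒ p·0+(1-p)·5 = p·10+(1-p)·3 ⇒ p(-10) = (1-p)(-2) ⇒ p = 1/6

p=1/6, q=5/7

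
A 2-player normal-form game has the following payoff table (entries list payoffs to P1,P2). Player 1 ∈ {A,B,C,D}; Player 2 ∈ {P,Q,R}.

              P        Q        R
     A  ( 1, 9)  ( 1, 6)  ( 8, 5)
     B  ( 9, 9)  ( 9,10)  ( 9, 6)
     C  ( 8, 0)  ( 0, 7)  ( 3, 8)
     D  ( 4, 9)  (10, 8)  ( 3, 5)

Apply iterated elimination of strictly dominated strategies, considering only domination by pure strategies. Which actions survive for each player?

Remaining: P1:{B,D} P2:{P,Q}

P1 drop A (B beats it: P:9>1 Q:9>1 R:9>8)
P1 drop C (B beats it: P:9>8 Q:9>0 R:9>3)
P2 drop R (P beats it: B:9>6 D:9>5)
P1→{B,D} P2→{P,Q}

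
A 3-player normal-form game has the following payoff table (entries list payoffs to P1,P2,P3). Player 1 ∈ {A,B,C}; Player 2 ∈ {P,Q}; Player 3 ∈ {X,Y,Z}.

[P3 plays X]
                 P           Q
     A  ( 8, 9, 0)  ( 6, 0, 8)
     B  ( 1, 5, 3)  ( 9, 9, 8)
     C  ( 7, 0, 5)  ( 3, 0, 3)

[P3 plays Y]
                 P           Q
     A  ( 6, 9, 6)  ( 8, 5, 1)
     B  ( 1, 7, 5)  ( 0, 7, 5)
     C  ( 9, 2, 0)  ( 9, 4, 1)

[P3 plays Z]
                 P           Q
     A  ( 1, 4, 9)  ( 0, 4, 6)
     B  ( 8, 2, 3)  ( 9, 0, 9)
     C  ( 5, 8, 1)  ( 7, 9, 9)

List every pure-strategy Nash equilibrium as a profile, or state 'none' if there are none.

(A,P,X): not NE [P3→Z gives 9>0]
(A,P,Y): not NE [P1→C gives 9>6; P3→Z gives 9>6]
(A,P,Z): not NE [P1→B gives 8>1]
(A,Q,X): not NE [P1→B gives 9>6; P2→P gives 9>0]
(A,Q,Y): not NE [P1→C gives 9>8; P2→P gives 9>5; P3→X gives 8>1]
(A,Q,Z): not NE [P1→B gives 9>0; P3→X gives 8>6]
(B,P,X): not NE [P1→A gives 8>1; P2→Q gives 9>5; P3→Y gives 5>3]
(B,P,Y): not NE [P1→C gives 9>1]
(B,P,Z): not NE [P3→Y gives 5>3]
(B,Q,X): not NE [P3→Z gives 9>8]
(B,Q,Y): not NE [P1→C gives 9>0; P3→Z gives 9>5]
(B,Q,Z): not NE [P2→P gives 2>0]
(C,P,X): not NE [P1→A gives 8>7]
(C,P,Y): not NE [P2→Q gives 4>2; P3→X gives 5>0]
(C,P,Z): not NE [P1→B gives 8>5; P2→Q gives 9>8; P3→X gives 5>1]
(C,Q,X): not NE [P1→B gives 9>3; P3→Z gives 9>3]
(C,Q,Y): not NE [P3→Z gives 9>1]
(C,Q,Z): not NE [P1→B gives 9>7]

Equilibria: none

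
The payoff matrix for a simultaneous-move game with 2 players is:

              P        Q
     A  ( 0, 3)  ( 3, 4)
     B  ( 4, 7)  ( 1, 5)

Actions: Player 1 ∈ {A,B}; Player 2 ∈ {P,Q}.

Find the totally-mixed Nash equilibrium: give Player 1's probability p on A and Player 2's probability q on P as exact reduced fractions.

P1 indiff ⇒ q·0+(1-q)·3 = q·4+(1-q)·1 ⇒ q(-4) = (1-q)(-2) ⇒ q = 1/3
P2 indiff ⇒ p·3+(1-p)·7 = p·4+(1-p)·5 ⇒ p(-1) = (1-p)(-2) ⇒ p = 2/3

p=2/3, q=1/3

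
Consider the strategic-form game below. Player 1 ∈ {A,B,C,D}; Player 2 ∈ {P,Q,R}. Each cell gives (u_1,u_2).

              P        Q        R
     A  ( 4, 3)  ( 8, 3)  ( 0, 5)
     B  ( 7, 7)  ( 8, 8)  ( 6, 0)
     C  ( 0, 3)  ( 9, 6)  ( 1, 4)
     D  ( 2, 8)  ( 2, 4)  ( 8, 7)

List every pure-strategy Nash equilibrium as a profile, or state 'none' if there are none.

Nash profiles: (C,Q)

(A,P): not NE [P1→B gives 7>4; P2→R gives 5>3]
(A,Q): not NE [P1→C gives 9>8; P2→R gives 5>3]
(A,R): not NE [P1→D gives 8>0]
(B,P): not NE [P2→Q gives 8>7]
(B,Q): not NE [P1→C gives 9>8]
(B,R): not NE [P1→D gives 8>6; P2→Q gives 8>0]
(C,P): not NE [P1→B gives 7>0; P2→Q gives 6>3]
(C,Q): NE
(C,R): not NE [P1→D gives 8>1; P2→Q gives 6>4]
(D,P): not NE [P1→B gives 7>2]
(D,Q): not NE [P1→C gives 9>2; P2→P gives 8>4]
(D,R): not NE [P2→P gives 8>7]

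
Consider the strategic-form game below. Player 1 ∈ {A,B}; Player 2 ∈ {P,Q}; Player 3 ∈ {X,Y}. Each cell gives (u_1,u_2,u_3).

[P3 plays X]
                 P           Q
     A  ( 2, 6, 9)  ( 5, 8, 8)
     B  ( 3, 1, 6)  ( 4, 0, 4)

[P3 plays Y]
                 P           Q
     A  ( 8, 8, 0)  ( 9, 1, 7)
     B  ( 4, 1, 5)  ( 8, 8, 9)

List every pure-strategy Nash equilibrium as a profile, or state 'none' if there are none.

PSNE = {(A,Q,X), (B,P,X)}

(A,P,X): not NE [P1→B gives 3>2; P2→Q gives 8>6]
(A,P,Y): not NE [P3→X gives 9>0]
(A,Q,X): NE
(A,Q,Y): not NE [P2→P gives 8>1; P3→X gives 8>7]
(B,P,X): NE
(B,P,Y): not NE [P1→A gives 8>4; P2→Q gives 8>1; P3→X gives 6>5]
(B,Q,X): not NE [P1→A gives 5>4; P2→P gives 1>0; P3→Y gives 9>4]
(B,Q,Y): not NE [P1→A gives 9>8]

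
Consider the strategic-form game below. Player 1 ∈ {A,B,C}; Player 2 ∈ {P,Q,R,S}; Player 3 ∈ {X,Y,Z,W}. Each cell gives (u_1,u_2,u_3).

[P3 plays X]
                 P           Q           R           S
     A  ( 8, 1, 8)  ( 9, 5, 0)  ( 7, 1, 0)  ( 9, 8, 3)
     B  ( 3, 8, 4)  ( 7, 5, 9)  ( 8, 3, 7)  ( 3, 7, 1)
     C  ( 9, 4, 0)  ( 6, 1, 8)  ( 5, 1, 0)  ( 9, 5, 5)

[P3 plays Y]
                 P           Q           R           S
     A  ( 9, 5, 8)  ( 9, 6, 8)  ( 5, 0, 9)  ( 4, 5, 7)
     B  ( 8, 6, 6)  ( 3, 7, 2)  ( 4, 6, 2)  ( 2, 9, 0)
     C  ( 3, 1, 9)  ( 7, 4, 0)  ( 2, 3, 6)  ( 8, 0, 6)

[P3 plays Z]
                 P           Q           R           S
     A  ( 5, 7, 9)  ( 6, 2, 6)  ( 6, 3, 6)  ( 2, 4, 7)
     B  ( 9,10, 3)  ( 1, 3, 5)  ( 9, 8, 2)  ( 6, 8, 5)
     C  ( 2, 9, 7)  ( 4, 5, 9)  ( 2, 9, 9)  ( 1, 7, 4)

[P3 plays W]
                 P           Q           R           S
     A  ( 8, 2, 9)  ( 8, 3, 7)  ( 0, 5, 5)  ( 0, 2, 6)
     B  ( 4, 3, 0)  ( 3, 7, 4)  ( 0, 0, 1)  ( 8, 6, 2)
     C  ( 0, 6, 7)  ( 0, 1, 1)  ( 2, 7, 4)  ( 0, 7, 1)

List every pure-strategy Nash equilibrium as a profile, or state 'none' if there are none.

NE set: (A,Q,Y)

(A,P,X): not NE [P1→C gives 9>8; P2→S gives 8>1; P3→W gives 9>8]
(A,P,Y): not NE [P2→Q gives 6>5; P3→W gives 9>8]
(A,P,Z): not NE [P1→B gives 9>5]
(A,P,W): not NE [P2→R gives 5>2]
(A,Q,X): not NE [P2→S gives 8>5; P3→Y gives 8>0]
(A,Q,Y): NE
(A,Q,Z): not NE [P2→P gives 7>2; P3→Y gives 8>6]
(A,Q,W): not NE [P2→R gives 5>3; P3→Y gives 8>7]
(A,R,X): not NE [P1→B gives 8>7; P2→S gives 8>1; P3→Y gives 9>0]
(A,R,Y): not NE [P2→Q gives 6>0]
(A,R,Z): not NE [P1→B gives 9>6; P2→P gives 7>3; P3→Y gives 9>6]
(A,R,W): not NE [P1→C gives 2>0; P3→Y gives 9>5]
(A,S,X): not NE [P3→Z gives 7>3]
(A,S,Y): not NE [P1→C gives 8>4; P2→Q gives 6>5]
(A,S,Z): not NE [P1→B gives 6>2; P2→P gives 7>4]
(A,S,W): not NE [P1→B gives 8>0; P2→R gives 5>2; P3→Z gives 7>6]
(B,P,X): not NE [P1→C gives 9>3; P3→Y gives 6>4]
(B,P,Y): not NE [P1→A gives 9>8; P2→S gives 9>6]
(B,P,Z): not NE [P3→Y gives 6>3]
(B,P,W): not NE [P1→A gives 8>4; P2→Q gives 7>3; P3→Y gives 6>0]
(B,Q,X): not NE [P1→A gives 9>7; P2→P gives 8>5]
(B,Q,Y): not NE [P1→A gives 9>3; P2→S gives 9>7; P3→X gives 9>2]
(B,Q,Z): not NE [P1→A gives 6>1; P2→P gives 10>3; P3→X gives 9>5]
(B,Q,W): not NE [P1→A gives 8>3; P3→X gives 9>4]
(B,R,X): not NE [P2→P gives 8>3]
(B,R,Y): not NE [P1→A gives 5>4; P2→S gives 9>6; P3→X gives 7>2]
(B,R,Z): not NE [P2→P gives 10>8; P3→X gives 7>2]
(B,R,W): not NE [P1→C gives 2>0; P2→Q gives 7>0; P3→X gives 7>1]
(B,S,X): not NE [P1→C gives 9>3; P2→P gives 8>7; P3→Z gives 5>1]
(B,S,Y): not NE [P1→C gives 8>2; P3→Z gives 5>0]
(B,S,Z): not NE [P2→P gives 10>8]
(B,S,W): not NE [P2→Q gives 7>6; P3→Z gives 5>2]
(C,P,X): not NE [P2→S gives 5>4; P3→Y gives 9>0]
(C,P,Y): not NE [P1→A gives 9>3; P2→Q gives 4>1]
(C,P,Z): not NE [P1→B gives 9>2; P3→Y gives 9>7]
(C,P,W): not NE [P1→A gives 8>0; P2→S gives 7>6; P3→Y gives 9>7]
(C,Q,X): not NE [P1→A gives 9>6; P2→S gives 5>1; P3→Z gives 9>8]
(C,Q,Y): not NE [P1→A gives 9>7; P3→Z gives 9>0]
(C,Q,Z): not NE [P1→A gives 6>4; P2→R gives 9>5]
(C,Q,W): not NE [P1→A gives 8>0; P2→S gives 7>1; P3→Z gives 9>1]
(C,R,X): not NE [P1→B gives 8>5; P2→S gives 5>1; P3→Z gives 9>0]
(C,R,Y): not NE [P1→A gives 5>2; P2→Q gives 4>3; P3→Z gives 9>6]
(C,R,Z): not NE [P1→B gives 9>2]
(C,R,W): not NE [P3→Z gives 9>4]
(C,S,X): not NE [P3→Y gives 6>5]
(C,S,Y): not NE [P2→Q gives 4>0]
(C,S,Z): not NE [P1→B gives 6>1; P2→R gives 9>7; P3→Y gives 6>4]
(C,S,W): not NE [P1→B gives 8>0; P3→Y gives 6>1]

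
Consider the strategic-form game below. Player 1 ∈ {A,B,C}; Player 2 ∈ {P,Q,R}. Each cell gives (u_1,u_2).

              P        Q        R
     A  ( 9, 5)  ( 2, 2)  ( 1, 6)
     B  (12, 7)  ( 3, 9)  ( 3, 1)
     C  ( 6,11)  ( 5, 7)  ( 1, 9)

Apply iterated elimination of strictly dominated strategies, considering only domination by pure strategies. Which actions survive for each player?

P1 drop A (B beats it: P:12>9 Q:3>2 R:3>1)
P2 drop R (P beats it: B:7>1 C:11>9)
P1→{B,C} P2→{P,Q}

IESDS → P1:{B,C} P2:{P,Q}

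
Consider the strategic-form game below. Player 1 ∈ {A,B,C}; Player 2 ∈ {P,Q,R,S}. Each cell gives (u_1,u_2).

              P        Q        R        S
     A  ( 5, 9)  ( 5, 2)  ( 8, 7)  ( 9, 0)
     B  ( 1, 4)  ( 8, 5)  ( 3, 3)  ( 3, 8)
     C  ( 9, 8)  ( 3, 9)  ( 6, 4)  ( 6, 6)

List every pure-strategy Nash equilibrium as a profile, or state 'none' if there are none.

(A,P): not NE [P1→C gives 9>5]
(A,Q): not NE [P1→B gives 8>5; P2→P gives 9>2]
(A,R): not NE [P2→P gives 9>7]
(A,S): not NE [P2→P gives 9>0]
(B,P): not NE [P1→C gives 9>1; P2→S gives 8>4]
(B,Q): not NE [P2→S gives 8>5]
(B,R): not NE [P1→A gives 8>3; P2→S gives 8>3]
(B,S): not NE [P1→A gives 9>3]
(C,P): not NE [P2→Q gives 9>8]
(C,Q): not NE [P1→B gives 8>3]
(C,R): not NE [P1→A gives 8>6; P2→Q gives 9>4]
(C,S): not NE [P1→A gives 9>6; P2→Q gives 9>6]

No pure NE.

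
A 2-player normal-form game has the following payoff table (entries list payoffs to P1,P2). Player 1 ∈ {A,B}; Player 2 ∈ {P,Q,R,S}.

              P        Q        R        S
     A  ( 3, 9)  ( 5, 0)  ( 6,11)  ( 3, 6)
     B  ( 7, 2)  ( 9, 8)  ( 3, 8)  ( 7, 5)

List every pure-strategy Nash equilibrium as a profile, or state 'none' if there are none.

NE set: (A,R), (B,Q)

(A,P): not NE [P1→B gives 7>3; P2→R gives 11>9]
(A,Q): not NE [P1→B gives 9>5; P2→R gives 11>0]
(A,R): NE
(A,S): not NE [P1→B gives 7>3; P2→R gives 11>6]
(B,P): not NE [P2→R gives 8>2]
(B,Q): NE
(B,R): not NE [P1→A gives 6>3]
(B,S): not NE [P2→R gives 8>5]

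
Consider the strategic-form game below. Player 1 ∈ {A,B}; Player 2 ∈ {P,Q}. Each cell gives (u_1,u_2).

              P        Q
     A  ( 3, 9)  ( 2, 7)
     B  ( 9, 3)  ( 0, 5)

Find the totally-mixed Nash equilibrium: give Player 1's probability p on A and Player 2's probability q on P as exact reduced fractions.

p=1/2, q=1/4

P1 indiff ⇒ q·3+(1-q)·2 = q·9+(1-q)·0 ⇒ q(-6) = (1-q)(-2) ⇒ q = 1/4
P2 indiff ⇒ p·9+(1-p)·3 = p·7+(1-p)·5 ⇒ p(2) = (1-p)(2) ⇒ p = 1/2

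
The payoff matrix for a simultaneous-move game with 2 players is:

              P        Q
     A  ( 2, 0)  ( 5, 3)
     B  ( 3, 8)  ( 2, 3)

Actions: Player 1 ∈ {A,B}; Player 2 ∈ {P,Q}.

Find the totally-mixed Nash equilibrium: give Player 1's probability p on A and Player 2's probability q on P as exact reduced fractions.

p=5/8, q=3/4

P1 indiff ⇒ q·2+(1-q)·5 = q·3+(1-q)·2 ⇒ q(-1) = (1-q)(-3) ⇒ q = 3/4
P2 indiff ⇒ p·0+(1-p)·8 = p·3+(1-p)·3 ⇒ p(-3) = (1-p)(-5) ⇒ p = 5/8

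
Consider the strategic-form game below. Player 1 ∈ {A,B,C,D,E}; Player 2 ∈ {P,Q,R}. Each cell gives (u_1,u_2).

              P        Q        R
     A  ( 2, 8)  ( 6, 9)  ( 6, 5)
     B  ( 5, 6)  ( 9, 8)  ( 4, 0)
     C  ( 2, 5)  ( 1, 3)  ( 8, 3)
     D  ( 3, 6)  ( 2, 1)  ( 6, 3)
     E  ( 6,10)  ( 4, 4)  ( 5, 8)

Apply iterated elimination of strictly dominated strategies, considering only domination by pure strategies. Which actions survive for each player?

P2 drop R (P beats it: A:8>5 B:6>0 C:5>3 D:6>3 E:10>8)
P1 drop A (B beats it: P:5>2 Q:9>6)
P1 drop C (B beats it: P:5>2 Q:9>1)
P1 drop D (B beats it: P:5>3 Q:9>2)
P1→{B,E} P2→{P,Q}

Remaining: P1:{B,E} P2:{P,Q}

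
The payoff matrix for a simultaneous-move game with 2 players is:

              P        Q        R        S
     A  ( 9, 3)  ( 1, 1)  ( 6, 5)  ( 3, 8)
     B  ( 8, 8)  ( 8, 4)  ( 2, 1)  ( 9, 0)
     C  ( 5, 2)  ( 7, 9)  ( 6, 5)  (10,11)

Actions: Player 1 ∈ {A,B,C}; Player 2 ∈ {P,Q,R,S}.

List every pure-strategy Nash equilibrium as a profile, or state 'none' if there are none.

(A,P): not NE [P2→S gives 8>3]
(A,Q): not NE [P1→B gives 8>1; P2→S gives 8>1]
(A,R): not NE [P2→S gives 8>5]
(A,S): not NE [P1→C gives 10>3]
(B,P): not NE [P1→A gives 9>8]
(B,Q): not NE [P2→P gives 8>4]
(B,R): not NE [P1→C gives 6>2; P2→P gives 8>1]
(B,S): not NE [P1→C gives 10>9; P2→P gives 8>0]
(C,P): not NE [P1→A gives 9>5; P2→S gives 11>2]
(C,Q): not NE [P1→B gives 8>7; P2→S gives 11>9]
(C,R): not NE [P2→S gives 11>5]
(C,S): NE

NE set: (C,S)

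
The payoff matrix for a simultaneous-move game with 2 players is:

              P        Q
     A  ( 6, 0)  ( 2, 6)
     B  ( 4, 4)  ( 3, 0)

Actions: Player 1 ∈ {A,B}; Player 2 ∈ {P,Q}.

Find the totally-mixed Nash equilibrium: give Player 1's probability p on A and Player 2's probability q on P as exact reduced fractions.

P1 indiff ⇒ q·6+(1-q)·2 = q·4+(1-q)·3 ⇒ q(2) = (1-q)(1) ⇒ q = 1/3
P2 indiff ⇒ p·0+(1-p)·4 = p·6+(1-p)·0 ⇒ p(-6) = (1-p)(-4) ⇒ p = 2/5

P1 mixes 2/5 on A; P2 mixes 1/3 on P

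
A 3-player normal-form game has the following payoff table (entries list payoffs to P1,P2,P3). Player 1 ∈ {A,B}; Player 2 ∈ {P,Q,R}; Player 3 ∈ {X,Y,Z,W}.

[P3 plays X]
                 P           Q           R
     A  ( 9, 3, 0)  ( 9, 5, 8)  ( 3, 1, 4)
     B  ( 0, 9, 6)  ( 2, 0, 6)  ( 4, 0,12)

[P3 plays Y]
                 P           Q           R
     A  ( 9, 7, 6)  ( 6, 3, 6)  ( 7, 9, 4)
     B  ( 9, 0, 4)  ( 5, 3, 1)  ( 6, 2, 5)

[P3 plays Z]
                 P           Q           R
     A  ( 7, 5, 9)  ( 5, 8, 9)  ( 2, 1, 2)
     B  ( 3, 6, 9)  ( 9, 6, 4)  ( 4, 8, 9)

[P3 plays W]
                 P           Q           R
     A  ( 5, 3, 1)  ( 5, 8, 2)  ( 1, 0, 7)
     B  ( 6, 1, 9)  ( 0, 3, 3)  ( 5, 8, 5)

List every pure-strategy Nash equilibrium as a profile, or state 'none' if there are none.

(A,P,X): not NE [P2→Q gives 5>3; P3→Z gives 9>0]
(A,P,Y): not NE [P2→R gives 9>7; P3→Z gives 9>6]
(A,P,Z): not NE [P2→Q gives 8>5]
(A,P,W): not NE [P1→B gives 6>5; P2→Q gives 8>3; P3→Z gives 9>1]
(A,Q,X): not NE [P3→Z gives 9>8]
(A,Q,Y): not NE [P2→R gives 9>3; P3→Z gives 9>6]
(A,Q,Z): not NE [P1→B gives 9>5]
(A,Q,W): not NE [P3→Z gives 9>2]
(A,R,X): not NE [P1→B gives 4>3; P2→Q gives 5>1; P3→W gives 7>4]
(A,R,Y): not NE [P3→W gives 7>4]
(A,R,Z): not NE [P1→B gives 4>2; P2→Q gives 8>1; P3→W gives 7>2]
(A,R,W): not NE [P1→B gives 5>1; P2→Q gives 8>0]
(B,P,X): not NE [P1→A gives 9>0; P3→W gives 9>6]
(B,P,Y): not NE [P2→Q gives 3>0; P3→W gives 9>4]
(B,P,Z): not NE [P1→A gives 7>3; P2→R gives 8>6]
(B,P,W): not NE [P2→R gives 8>1]
(B,Q,X): not NE [P1→A gives 9>2; P2→P gives 9>0]
(B,Q,Y): not NE [P1→A gives 6>5; P3→X gives 6>1]
(B,Q,Z): not NE [P2→R gives 8>6; P3→X gives 6>4]
(B,Q,W): not NE [P1→A gives 5>0; P2→R gives 8>3; P3→X gives 6>3]
(B,R,X): not NE [P2→P gives 9>0]
(B,R,Y): not NE [P1→A gives 7>6; P2→Q gives 3>2; P3→X gives 12>5]
(B,R,Z): not NE [P3→X gives 12>9]
(B,R,W): not NE [P3→X gives 12>5]

PSNE: ∅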